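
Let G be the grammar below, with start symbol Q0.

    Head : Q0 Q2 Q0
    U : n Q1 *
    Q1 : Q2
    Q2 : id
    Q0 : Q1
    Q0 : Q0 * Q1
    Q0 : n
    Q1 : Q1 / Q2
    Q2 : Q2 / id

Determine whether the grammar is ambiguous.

Witness: id / id

Derivation 1: Q0 ⇒ Q1 ⇒ Q2 ⇒ Q2 / id ⇒ id / id
Derivation 2: Q0 ⇒ Q1 ⇒ Q1 / Q2 ⇒ Q2 / Q2 ⇒ id / Q2 ⇒ id / id

Two distinct leftmost derivations for the same string.

Ambiguous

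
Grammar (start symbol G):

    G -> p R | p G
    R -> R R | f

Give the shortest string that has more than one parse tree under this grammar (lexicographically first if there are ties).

p f f f

length 2: no string has ≥2 trees
length 3: no string has ≥2 trees
length 4: p f f f has 2 parse trees

Two derivations of p f f f:
  G ⇒ p R ⇒ p R R ⇒ p R R R ⇒ p f R R ⇒ p f f R ⇒ p f f f
  G ⇒ p R ⇒ p R R ⇒ p f R ⇒ p f R R ⇒ p f f R ⇒ p f f f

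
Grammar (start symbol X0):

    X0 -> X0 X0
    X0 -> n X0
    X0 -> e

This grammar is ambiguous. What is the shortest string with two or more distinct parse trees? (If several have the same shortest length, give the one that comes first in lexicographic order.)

length 1: no string has ≥2 trees
length 2: no string has ≥2 trees
length 3: e e e has 2 parse trees

Two derivations of e e e:
  X0 ⇒ X0 X0 ⇒ X0 X0 X0 ⇒ e X0 X0 ⇒ e e X0 ⇒ e e e
  X0 ⇒ X0 X0 ⇒ e X0 ⇒ e X0 X0 ⇒ e e X0 ⇒ e e e

e e e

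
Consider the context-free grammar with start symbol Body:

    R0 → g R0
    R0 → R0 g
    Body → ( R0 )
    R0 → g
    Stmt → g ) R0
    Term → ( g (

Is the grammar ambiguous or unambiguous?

Witness: ( g g )

Derivation 1: Body ⇒ ( R0 ) ⇒ ( g R0 ) ⇒ ( g g )
Derivation 2: Body ⇒ ( R0 ) ⇒ ( R0 g ) ⇒ ( g g )

Two distinct leftmost derivations for the same string.

Ambiguous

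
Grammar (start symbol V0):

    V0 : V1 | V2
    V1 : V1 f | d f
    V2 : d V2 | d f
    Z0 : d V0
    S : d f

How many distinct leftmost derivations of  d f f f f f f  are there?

1

Parse trees for d f f f f f f:
  [V0 [V1 [V1 [V1 [V1 [V1 [V1 d f] f] f] f] f] f]]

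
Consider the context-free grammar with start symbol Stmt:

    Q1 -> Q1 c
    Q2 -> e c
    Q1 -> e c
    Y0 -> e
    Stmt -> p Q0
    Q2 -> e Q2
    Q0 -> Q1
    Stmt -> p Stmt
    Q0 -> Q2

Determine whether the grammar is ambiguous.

Witness: p e c

Derivation 1: Stmt ⇒ p Q0 ⇒ p Q1 ⇒ p e c
Derivation 2: Stmt ⇒ p Q0 ⇒ p Q2 ⇒ p e c

Two distinct leftmost derivations for the same string.

Ambiguous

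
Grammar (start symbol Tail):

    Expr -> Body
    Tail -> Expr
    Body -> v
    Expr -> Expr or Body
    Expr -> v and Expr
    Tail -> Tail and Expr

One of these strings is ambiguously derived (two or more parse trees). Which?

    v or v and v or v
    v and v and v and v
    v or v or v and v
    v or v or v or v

v or v and v or v: 1 tree
v and v and v and v: 8 trees
v or v or v and v: 1 tree
v or v or v or v: 1 tree

v and v and v and v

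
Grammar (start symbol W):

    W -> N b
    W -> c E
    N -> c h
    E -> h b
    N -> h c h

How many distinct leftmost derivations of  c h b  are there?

Parse trees for c h b:
  [W [N c h] b]
  [W c [E h b]]

2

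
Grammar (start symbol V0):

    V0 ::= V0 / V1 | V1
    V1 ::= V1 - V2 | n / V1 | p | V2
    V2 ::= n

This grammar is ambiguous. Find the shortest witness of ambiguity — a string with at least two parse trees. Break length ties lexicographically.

n / n

length 1: no string has ≥2 trees
length 3: n / n has 2 parse trees

Two derivations of n / n:
  V0 ⇒ V0 / V1 ⇒ V1 / V1 ⇒ V2 / V1 ⇒ n / V1 ⇒ n / V2 ⇒ n / n
  V0 ⇒ V1 ⇒ n / V1 ⇒ n / V2 ⇒ n / n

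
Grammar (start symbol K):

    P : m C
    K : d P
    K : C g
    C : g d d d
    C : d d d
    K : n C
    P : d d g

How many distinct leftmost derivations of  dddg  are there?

2

Parse trees for dddg:
  [K d [P d d g]]
  [K [C d d d] g]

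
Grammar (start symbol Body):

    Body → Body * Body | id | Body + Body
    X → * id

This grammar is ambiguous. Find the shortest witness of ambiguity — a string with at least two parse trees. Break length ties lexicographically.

length 1: no string has ≥2 trees
length 3: no string has ≥2 trees
length 5: id * id * id has 2 parse trees

Two derivations of id * id * id:
  Body ⇒ Body * Body ⇒ Body * Body * Body ⇒ id * Body * Body ⇒ id * id * Body ⇒ id * id * id
  Body ⇒ Body * Body ⇒ id * Body ⇒ id * Body * Body ⇒ id * id * Body ⇒ id * id * id

id * id * id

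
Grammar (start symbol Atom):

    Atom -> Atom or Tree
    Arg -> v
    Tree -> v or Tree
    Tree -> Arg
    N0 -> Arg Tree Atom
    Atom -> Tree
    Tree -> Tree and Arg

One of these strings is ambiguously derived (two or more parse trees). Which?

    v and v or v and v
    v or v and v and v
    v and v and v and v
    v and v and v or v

v or v and v and v

v and v or v and v: 1 tree
v or v and v and v: 4 trees
v and v and v and v: 1 tree
v and v and v or v: 1 tree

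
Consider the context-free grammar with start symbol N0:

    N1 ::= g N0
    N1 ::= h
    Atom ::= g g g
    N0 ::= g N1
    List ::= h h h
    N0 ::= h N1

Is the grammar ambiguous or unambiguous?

Unambiguous

Only N0, N1 are reachable from N0; ignoring the rest: The reachable rules are right-linear with at most one rule per (nonterminal, next-terminal) pair. Each input token forces the next rule, so parsing is deterministic.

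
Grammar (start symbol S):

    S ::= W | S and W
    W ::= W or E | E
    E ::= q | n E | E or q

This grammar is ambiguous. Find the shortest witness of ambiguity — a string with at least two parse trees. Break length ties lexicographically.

length 1: no string has ≥2 trees
length 2: no string has ≥2 trees
length 3: q or q has 2 parse trees

Two derivations of q or q:
  S ⇒ W ⇒ W or E ⇒ E or E ⇒ q or E ⇒ q or q
  S ⇒ W ⇒ E ⇒ E or q ⇒ q or q

q or q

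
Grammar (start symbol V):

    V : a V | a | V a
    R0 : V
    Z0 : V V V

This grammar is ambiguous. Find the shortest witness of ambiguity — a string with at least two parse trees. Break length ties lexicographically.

a a

length 1: no string has ≥2 trees
length 2: a a has 2 parse trees

Two derivations of a a:
  V ⇒ a V ⇒ a a
  V ⇒ V a ⇒ a a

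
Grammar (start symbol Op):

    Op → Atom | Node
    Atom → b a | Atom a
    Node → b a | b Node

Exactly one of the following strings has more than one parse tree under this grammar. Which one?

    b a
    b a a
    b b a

b a

b a: 2 trees
b a a: 1 tree
b b a: 1 tree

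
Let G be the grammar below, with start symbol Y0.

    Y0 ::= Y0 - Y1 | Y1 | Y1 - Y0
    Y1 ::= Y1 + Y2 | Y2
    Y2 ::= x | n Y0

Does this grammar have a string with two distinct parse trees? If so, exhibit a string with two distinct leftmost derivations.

Ambiguous

Witness: x - x

Derivation 1: Y0 ⇒ Y0 - Y1 ⇒ Y1 - Y1 ⇒ Y2 - Y1 ⇒ x - Y1 ⇒ x - Y2 ⇒ x - x
Derivation 2: Y0 ⇒ Y1 - Y0 ⇒ Y2 - Y0 ⇒ x - Y0 ⇒ x - Y1 ⇒ x - Y2 ⇒ x - x

Two distinct leftmost derivations for the same string.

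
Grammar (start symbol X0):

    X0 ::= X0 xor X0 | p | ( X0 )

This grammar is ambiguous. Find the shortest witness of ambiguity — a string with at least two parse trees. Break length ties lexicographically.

p xor p xor p

length 1: no string has ≥2 trees
length 3: no string has ≥2 trees
length 5: p xor p xor p has 2 parse trees

Two derivations of p xor p xor p:
  X0 ⇒ X0 xor X0 ⇒ X0 xor X0 xor X0 ⇒ p xor X0 xor X0 ⇒ p xor p xor X0 ⇒ p xor p xor p
  X0 ⇒ X0 xor X0 ⇒ p xor X0 ⇒ p xor X0 xor X0 ⇒ p xor p xor X0 ⇒ p xor p xor p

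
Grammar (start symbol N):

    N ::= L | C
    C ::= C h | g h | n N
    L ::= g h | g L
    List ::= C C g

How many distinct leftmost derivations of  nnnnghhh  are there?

Parse trees for nnnnghhh (showing first 6 of 25):
  [N [C [C [C n [N [C n [N [C n [N [C n [N [L g h]]]]]]]]] h] h]]
  [N [C [C [C n [N [C n [N [C n [N [C n [N [C g h]]]]]]]]] h] h]]
  [N [C [C n [N [C [C n [N [C n [N [C n [N [L g h]]]]]]] h]]] h]]
  [N [C [C n [N [C [C n [N [C n [N [C n [N [C g h]]]]]]] h]]] h]]
  [N [C [C n [N [C n [N [C [C n [N [C n [N [L g h]]]]] h]]]]] h]]
  [N [C [C n [N [C n [N [C [C n [N [C n [N [C g h]]]]] h]]]]] h]]

25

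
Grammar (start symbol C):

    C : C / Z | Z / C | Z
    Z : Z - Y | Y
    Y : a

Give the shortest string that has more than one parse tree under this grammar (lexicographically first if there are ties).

a / a

length 1: no string has ≥2 trees
length 3: a / a has 2 parse trees

Two derivations of a / a:
  C ⇒ C / Z ⇒ Z / Z ⇒ Y / Z ⇒ a / Z ⇒ a / Y ⇒ a / a
  C ⇒ Z / C ⇒ Y / C ⇒ a / C ⇒ a / Z ⇒ a / Y ⇒ a / a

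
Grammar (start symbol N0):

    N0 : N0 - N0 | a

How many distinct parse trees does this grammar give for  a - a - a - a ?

5

Parse trees for a - a - a - a:
  [N0 [N0 a] - [N0 [N0 a] - [N0 [N0 a] - [N0 a]]]]
  [N0 [N0 a] - [N0 [N0 [N0 a] - [N0 a]] - [N0 a]]]
  [N0 [N0 [N0 a] - [N0 a]] - [N0 [N0 a] - [N0 a]]]
  [N0 [N0 [N0 a] - [N0 [N0 a] - [N0 a]]] - [N0 a]]
  [N0 [N0 [N0 [N0 a] - [N0 a]] - [N0 a]] - [N0 a]]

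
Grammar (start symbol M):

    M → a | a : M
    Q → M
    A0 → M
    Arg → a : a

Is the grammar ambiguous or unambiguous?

Only M is reachable from M; ignoring the rest: The reachable grammar is A → atom sep A | atom. Each atom is followed by either the separator (recurse) or end-of-string (stop) — no choice point.

Unambiguous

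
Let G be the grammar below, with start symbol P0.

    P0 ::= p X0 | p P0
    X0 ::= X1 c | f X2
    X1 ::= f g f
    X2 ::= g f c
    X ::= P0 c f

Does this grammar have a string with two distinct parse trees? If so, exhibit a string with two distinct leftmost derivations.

Ambiguous

Witness: p f g f c

Derivation 1: P0 ⇒ p X0 ⇒ p X1 c ⇒ p f g f c
Derivation 2: P0 ⇒ p X0 ⇒ p f X2 ⇒ p f g f c

Two distinct leftmost derivations for the same string.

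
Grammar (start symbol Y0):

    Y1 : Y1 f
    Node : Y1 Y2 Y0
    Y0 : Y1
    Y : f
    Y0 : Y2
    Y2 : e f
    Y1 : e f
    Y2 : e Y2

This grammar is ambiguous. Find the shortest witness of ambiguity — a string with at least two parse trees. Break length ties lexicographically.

e f

length 2: e f has 2 parse trees

Two derivations of e f:
  Y0 ⇒ Y1 ⇒ e f
  Y0 ⇒ Y2 ⇒ e f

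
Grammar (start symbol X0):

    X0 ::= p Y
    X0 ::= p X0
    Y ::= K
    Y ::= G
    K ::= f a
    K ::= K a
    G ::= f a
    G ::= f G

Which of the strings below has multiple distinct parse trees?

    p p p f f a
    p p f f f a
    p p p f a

p p p f f a: 1 tree
p p f f f a: 1 tree
p p p f a: 2 trees

p p p f a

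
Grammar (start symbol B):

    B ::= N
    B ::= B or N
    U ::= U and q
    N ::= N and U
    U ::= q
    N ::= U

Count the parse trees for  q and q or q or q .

2

Parse trees for q and q or q or q:
  [B [B [B [N [N [U q]] and [U q]]] or [N [U q]]] or [N [U q]]]
  [B [B [B [N [U [U q] and q]]] or [N [U q]]] or [N [U q]]]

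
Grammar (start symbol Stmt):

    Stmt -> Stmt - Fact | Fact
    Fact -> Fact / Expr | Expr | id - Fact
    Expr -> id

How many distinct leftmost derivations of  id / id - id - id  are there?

Parse trees for id / id - id - id:
  [Stmt [Stmt [Fact [Fact [Expr id]] / [Expr id]]] - [Fact id - [Fact [Expr id]]]]
  [Stmt [Stmt [Stmt [Fact [Fact [Expr id]] / [Expr id]]] - [Fact [Expr id]]] - [Fact [Expr id]]]

2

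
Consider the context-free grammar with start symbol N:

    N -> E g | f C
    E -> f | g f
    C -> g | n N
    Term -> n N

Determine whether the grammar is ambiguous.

Ambiguous

Witness: f g

Derivation 1: N ⇒ E g ⇒ f g
Derivation 2: N ⇒ f C ⇒ f g

Two distinct leftmost derivations for the same string.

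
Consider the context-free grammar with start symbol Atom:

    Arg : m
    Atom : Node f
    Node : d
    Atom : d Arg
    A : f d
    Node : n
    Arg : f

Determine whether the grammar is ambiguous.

Ambiguous

Witness: d f

Derivation 1: Atom ⇒ Node f ⇒ d f
Derivation 2: Atom ⇒ d Arg ⇒ d f

Two distinct leftmost derivations for the same string.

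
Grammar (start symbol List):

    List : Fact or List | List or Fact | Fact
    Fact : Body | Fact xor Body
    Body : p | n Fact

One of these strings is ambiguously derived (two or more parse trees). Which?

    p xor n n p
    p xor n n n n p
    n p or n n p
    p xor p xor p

n p or n n p

p xor n n p: 1 tree
p xor n n n n p: 1 tree
n p or n n p: 2 trees
p xor p xor p: 1 tree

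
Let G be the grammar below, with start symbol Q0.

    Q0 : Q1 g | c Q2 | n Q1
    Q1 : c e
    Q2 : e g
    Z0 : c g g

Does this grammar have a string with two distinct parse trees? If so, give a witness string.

Ambiguous

Witness: c e g

Derivation 1: Q0 ⇒ Q1 g ⇒ c e g
Derivation 2: Q0 ⇒ c Q2 ⇒ c e g

Two distinct leftmost derivations for the same string.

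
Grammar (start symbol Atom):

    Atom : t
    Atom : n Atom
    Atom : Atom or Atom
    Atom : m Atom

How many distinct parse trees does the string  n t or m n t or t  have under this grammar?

Parse trees for n t or m n t or t (showing first 6 of 9):
  [Atom n [Atom [Atom t] or [Atom [Atom m [Atom n [Atom t]]] or [Atom t]]]]
  [Atom n [Atom [Atom t] or [Atom m [Atom n [Atom [Atom t] or [Atom t]]]]]]
  [Atom n [Atom [Atom t] or [Atom m [Atom [Atom n [Atom t]] or [Atom t]]]]]
  [Atom n [Atom [Atom [Atom t] or [Atom m [Atom n [Atom t]]]] or [Atom t]]]
  [Atom [Atom n [Atom t]] or [Atom [Atom m [Atom n [Atom t]]] or [Atom t]]]
  [Atom [Atom n [Atom t]] or [Atom m [Atom n [Atom [Atom t] or [Atom t]]]]]

9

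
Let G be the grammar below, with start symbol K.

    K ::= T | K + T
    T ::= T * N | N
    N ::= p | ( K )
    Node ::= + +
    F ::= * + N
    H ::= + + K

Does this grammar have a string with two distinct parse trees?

Unambiguous

Only K, T, N are reachable from K; ignoring the rest: The grammar is stratified — K handles '+' (left-recursive), T handles '*', N atoms. Each operator has a fixed associativity and precedence level, so every string has one parse.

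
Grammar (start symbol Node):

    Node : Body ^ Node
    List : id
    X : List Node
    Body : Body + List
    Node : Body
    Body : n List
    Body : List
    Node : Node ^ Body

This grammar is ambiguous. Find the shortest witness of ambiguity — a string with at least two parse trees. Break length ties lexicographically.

length 1: no string has ≥2 trees
length 2: no string has ≥2 trees
length 3: id ^ id has 2 parse trees

Two derivations of id ^ id:
  Node ⇒ Body ^ Node ⇒ List ^ Node ⇒ id ^ Node ⇒ id ^ Body ⇒ id ^ List ⇒ id ^ id
  Node ⇒ Node ^ Body ⇒ Body ^ Body ⇒ List ^ Body ⇒ id ^ Body ⇒ id ^ List ⇒ id ^ id

id ^ id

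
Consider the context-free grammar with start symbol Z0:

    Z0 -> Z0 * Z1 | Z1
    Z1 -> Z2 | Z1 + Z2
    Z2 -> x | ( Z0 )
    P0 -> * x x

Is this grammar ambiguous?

Only Z0, Z1, Z2 are reachable from Z0; ignoring the rest: This is a standard precedence ladder (Z0 over Z1 over Z2), with each level left-recursive on its own operator ('*' at Z0, '+' at Z1). That structure is LR(1), hence unambiguous.

Unambiguous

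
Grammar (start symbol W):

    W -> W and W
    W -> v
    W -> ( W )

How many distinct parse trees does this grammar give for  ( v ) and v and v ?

2

Parse trees for ( v ) and v and v:
  [W [W ( [W v] )] and [W [W v] and [W v]]]
  [W [W [W ( [W v] )] and [W v]] and [W v]]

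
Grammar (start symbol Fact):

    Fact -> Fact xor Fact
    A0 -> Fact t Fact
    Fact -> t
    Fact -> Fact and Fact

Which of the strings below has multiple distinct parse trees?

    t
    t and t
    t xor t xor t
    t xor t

t xor t xor t

t: 1 tree
t and t: 1 tree
t xor t xor t: 2 trees
t xor t: 1 tree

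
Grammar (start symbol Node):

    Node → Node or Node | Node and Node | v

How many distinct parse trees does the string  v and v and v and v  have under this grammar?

5

Parse trees for v and v and v and v:
  [Node [Node v] and [Node [Node v] and [Node [Node v] and [Node v]]]]
  [Node [Node v] and [Node [Node [Node v] and [Node v]] and [Node v]]]
  [Node [Node [Node v] and [Node v]] and [Node [Node v] and [Node v]]]
  [Node [Node [Node v] and [Node [Node v] and [Node v]]] and [Node v]]
  [Node [Node [Node [Node v] and [Node v]] and [Node v]] and [Node v]]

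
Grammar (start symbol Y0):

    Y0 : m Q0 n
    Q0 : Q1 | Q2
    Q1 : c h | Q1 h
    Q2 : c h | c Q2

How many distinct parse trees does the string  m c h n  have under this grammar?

Parse trees for m c h n:
  [Y0 m [Q0 [Q1 c h]] n]
  [Y0 m [Q0 [Q2 c h]] n]

2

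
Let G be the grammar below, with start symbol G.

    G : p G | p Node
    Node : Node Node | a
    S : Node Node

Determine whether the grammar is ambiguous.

Ambiguous

Witness: p a a a

Derivation 1: G ⇒ p Node ⇒ p Node Node ⇒ p Node Node Node ⇒ p a Node Node ⇒ p a a Node ⇒ p a a a
Derivation 2: G ⇒ p Node ⇒ p Node Node ⇒ p a Node ⇒ p a Node Node ⇒ p a a Node ⇒ p a a a

Two distinct leftmost derivations for the same string.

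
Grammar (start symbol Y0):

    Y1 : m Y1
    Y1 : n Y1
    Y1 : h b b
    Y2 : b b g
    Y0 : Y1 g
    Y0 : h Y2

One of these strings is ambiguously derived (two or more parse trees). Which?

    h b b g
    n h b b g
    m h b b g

h b b g

h b b g: 2 trees
n h b b g: 1 tree
m h b b g: 1 tree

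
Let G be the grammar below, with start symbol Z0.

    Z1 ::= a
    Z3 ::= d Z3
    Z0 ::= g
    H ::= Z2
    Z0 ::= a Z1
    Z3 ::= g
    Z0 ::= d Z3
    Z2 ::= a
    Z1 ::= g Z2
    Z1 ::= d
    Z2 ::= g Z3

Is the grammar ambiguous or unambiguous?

Unambiguous

Only Z0, Z1, Z2, Z3 are reachable from Z0; ignoring the rest: The reachable rules are right-linear with at most one rule per (nonterminal, next-terminal) pair. Each input token forces the next rule, so parsing is deterministic.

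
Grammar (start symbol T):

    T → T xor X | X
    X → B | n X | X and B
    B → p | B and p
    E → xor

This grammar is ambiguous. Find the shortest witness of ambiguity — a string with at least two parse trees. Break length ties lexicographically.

length 1: no string has ≥2 trees
length 2: no string has ≥2 trees
length 3: p and p has 2 parse trees

Two derivations of p and p:
  T ⇒ X ⇒ B ⇒ B and p ⇒ p and p
  T ⇒ X ⇒ X and B ⇒ B and B ⇒ p and B ⇒ p and p

p and p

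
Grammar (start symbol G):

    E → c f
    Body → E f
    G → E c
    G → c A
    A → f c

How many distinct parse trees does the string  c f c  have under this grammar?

Parse trees for c f c:
  [G [E c f] c]
  [G c [A f c]]

2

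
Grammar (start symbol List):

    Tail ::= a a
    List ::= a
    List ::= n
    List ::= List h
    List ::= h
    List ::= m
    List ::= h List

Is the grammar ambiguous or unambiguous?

Ambiguous

Witness: h h

Derivation 1: List ⇒ List h ⇒ h h
Derivation 2: List ⇒ h List ⇒ h h

Two distinct leftmost derivations for the same string.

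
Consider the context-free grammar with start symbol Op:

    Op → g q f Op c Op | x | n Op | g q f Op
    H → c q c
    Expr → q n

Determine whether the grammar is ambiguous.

Witness: g q f g q f x c x

Derivation 1: Op ⇒ g q f Op c Op ⇒ g q f g q f Op c Op ⇒ g q f g q f x c Op ⇒ g q f g q f x c x
Derivation 2: Op ⇒ g q f Op ⇒ g q f g q f Op c Op ⇒ g q f g q f x c Op ⇒ g q f g q f x c x

Two distinct leftmost derivations for the same string.

Ambiguous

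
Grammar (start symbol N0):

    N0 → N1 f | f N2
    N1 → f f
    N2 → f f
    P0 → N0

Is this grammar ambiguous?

Ambiguous

Witness: f f f

Derivation 1: N0 ⇒ N1 f ⇒ f f f
Derivation 2: N0 ⇒ f N2 ⇒ f f f

Two distinct leftmost derivations for the same string.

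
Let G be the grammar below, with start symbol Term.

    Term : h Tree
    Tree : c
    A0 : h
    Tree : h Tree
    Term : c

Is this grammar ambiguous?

Unambiguous

Only Term, Tree are reachable from Term; ignoring the rest: Each reachable nonterminal has at most one production per leading terminal, and all productions are right-linear; the derivation is determined token-by-token.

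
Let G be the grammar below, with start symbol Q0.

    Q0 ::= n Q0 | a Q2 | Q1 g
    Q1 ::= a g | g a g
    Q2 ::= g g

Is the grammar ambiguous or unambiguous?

Ambiguous

Witness: a g g

Derivation 1: Q0 ⇒ a Q2 ⇒ a g g
Derivation 2: Q0 ⇒ Q1 g ⇒ a g g

Two distinct leftmost derivations for the same string.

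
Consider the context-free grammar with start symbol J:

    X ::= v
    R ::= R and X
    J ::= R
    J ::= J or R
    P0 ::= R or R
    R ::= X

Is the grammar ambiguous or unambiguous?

Unambiguous

(P0 is unreachable from J, so its rules don't affect L(J).) This is a standard precedence ladder (J over R over X), with each level left-recursive on its own operator ('or' at J, 'and' at R). That structure is LR(1), hence unambiguous.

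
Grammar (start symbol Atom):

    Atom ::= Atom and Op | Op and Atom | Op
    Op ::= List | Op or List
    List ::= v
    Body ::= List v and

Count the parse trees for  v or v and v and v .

4

Parse trees for v or v and v and v:
  [Atom [Atom [Atom [Op [Op [List v]] or [List v]]] and [Op [List v]]] and [Op [List v]]]
  [Atom [Atom [Op [Op [List v]] or [List v]] and [Atom [Op [List v]]]] and [Op [List v]]]
  [Atom [Op [Op [List v]] or [List v]] and [Atom [Atom [Op [List v]]] and [Op [List v]]]]
  [Atom [Op [Op [List v]] or [List v]] and [Atom [Op [List v]] and [Atom [Op [List v]]]]]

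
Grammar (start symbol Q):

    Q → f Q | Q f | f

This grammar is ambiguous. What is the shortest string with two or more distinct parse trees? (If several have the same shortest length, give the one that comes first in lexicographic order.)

length 1: no string has ≥2 trees
length 2: f f has 2 parse trees

Two derivations of f f:
  Q ⇒ f Q ⇒ f f
  Q ⇒ Q f ⇒ f f

f f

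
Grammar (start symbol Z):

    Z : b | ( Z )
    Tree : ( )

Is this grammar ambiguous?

Only Z is reachable from Z; ignoring the rest: Each string is a nest of matched brackets around a single atom. An opening bracket forces the recursive rule; an atom forces the base rule.

Unambiguous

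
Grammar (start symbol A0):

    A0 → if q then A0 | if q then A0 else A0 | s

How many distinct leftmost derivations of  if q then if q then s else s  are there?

Parse trees for if q then if q then s else s:
  [A0 if q then [A0 if q then [A0 s] else [A0 s]]]
  [A0 if q then [A0 if q then [A0 s]] else [A0 s]]

2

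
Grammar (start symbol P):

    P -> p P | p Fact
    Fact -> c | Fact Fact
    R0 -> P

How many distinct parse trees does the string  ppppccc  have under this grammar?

Parse trees for ppppccc:
  [P p [P p [P p [P p [Fact [Fact c] [Fact [Fact c] [Fact c]]]]]]]
  [P p [P p [P p [P p [Fact [Fact [Fact c] [Fact c]] [Fact c]]]]]]

2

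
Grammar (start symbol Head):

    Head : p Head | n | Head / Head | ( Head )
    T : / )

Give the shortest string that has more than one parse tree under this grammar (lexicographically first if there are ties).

p n / n

length 1: no string has ≥2 trees
length 2: no string has ≥2 trees
length 3: no string has ≥2 trees
length 4: p n / n has 2 parse trees

Two derivations of p n / n:
  Head ⇒ p Head ⇒ p Head / Head ⇒ p n / Head ⇒ p n / n
  Head ⇒ Head / Head ⇒ p Head / Head ⇒ p n / Head ⇒ p n / n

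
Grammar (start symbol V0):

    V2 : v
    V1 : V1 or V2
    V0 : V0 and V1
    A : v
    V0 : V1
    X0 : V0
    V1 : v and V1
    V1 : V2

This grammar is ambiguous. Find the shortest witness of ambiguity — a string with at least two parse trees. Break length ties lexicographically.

v and v

length 1: no string has ≥2 trees
length 3: v and v has 2 parse trees

Two derivations of v and v:
  V0 ⇒ V0 and V1 ⇒ V1 and V1 ⇒ V2 and V1 ⇒ v and V1 ⇒ v and V2 ⇒ v and v
  V0 ⇒ V1 ⇒ v and V1 ⇒ v and V2 ⇒ v and v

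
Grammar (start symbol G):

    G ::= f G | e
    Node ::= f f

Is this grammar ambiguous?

Only G is reachable from G; ignoring the rest: Restricted to the reachable nonterminals, every rule has the form A → t or A → t B, and no two rules for the same A share a first terminal. The grammar encodes a DFA — one run per string.

Unambiguous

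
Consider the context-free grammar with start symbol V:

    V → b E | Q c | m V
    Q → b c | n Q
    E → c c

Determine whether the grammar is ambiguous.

Ambiguous

Witness: b c c

Derivation 1: V ⇒ b E ⇒ b c c
Derivation 2: V ⇒ Q c ⇒ b c c

Two distinct leftmost derivations for the same string.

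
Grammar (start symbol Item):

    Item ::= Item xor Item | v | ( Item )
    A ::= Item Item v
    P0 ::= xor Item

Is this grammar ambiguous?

Witness: v xor v xor v

Derivation 1: Item ⇒ Item xor Item ⇒ Item xor Item xor Item ⇒ v xor Item xor Item ⇒ v xor v xor Item ⇒ v xor v xor v
Derivation 2: Item ⇒ Item xor Item ⇒ v xor Item ⇒ v xor Item xor Item ⇒ v xor v xor Item ⇒ v xor v xor v

Two distinct leftmost derivations for the same string.

Ambiguous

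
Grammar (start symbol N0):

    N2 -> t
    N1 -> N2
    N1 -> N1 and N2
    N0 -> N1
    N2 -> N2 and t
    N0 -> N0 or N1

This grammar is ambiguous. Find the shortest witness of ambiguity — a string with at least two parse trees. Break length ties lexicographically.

length 1: no string has ≥2 trees
length 3: t and t has 2 parse trees

Two derivations of t and t:
  N0 ⇒ N1 ⇒ N2 ⇒ N2 and t ⇒ t and t
  N0 ⇒ N1 ⇒ N1 and N2 ⇒ N2 and N2 ⇒ t and N2 ⇒ t and t

t and t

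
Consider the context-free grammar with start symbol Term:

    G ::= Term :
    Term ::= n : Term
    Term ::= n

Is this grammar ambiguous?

Only Term is reachable from Term; ignoring the rest: The reachable grammar is A → atom sep A | atom. Each atom is followed by either the separator (recurse) or end-of-string (stop) — no choice point.

Unambiguous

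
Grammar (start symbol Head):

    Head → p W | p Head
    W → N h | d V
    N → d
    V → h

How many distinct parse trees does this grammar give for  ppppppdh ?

2

Parse trees for ppppppdh:
  [Head p [Head p [Head p [Head p [Head p [Head p [W [N d] h]]]]]]]
  [Head p [Head p [Head p [Head p [Head p [Head p [W d [V h]]]]]]]]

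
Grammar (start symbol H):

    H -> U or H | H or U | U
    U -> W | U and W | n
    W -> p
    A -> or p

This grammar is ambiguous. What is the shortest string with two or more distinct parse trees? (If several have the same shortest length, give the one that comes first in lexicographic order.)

length 1: no string has ≥2 trees
length 3: n or n has 2 parse trees

Two derivations of n or n:
  H ⇒ U or H ⇒ n or H ⇒ n or U ⇒ n or n
  H ⇒ H or U ⇒ U or U ⇒ n or U ⇒ n or n

n or n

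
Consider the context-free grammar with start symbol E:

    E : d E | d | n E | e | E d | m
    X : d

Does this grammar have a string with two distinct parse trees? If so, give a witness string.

Witness: d d

Derivation 1: E ⇒ d E ⇒ d d
Derivation 2: E ⇒ E d ⇒ d d

Two distinct leftmost derivations for the same string.

Ambiguous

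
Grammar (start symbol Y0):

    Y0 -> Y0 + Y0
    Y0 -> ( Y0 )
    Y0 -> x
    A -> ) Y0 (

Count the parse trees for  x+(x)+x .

Parse trees for x+(x)+x:
  [Y0 [Y0 x] + [Y0 [Y0 ( [Y0 x] )] + [Y0 x]]]
  [Y0 [Y0 [Y0 x] + [Y0 ( [Y0 x] )]] + [Y0 x]]

2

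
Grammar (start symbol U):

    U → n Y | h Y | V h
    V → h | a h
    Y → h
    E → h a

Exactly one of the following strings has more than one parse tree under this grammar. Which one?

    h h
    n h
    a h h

h h: 2 trees
n h: 1 tree
a h h: 1 tree

h h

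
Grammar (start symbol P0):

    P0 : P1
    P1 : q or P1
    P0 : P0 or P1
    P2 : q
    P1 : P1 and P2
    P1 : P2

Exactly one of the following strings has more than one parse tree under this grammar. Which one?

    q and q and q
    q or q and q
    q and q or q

q or q and q

q and q and q: 1 tree
q or q and q: 3 trees
q and q or q: 1 tree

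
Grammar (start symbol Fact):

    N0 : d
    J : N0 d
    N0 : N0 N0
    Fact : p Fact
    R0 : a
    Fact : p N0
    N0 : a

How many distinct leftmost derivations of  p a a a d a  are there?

14

Parse trees for p a a a d a (showing first 6 of 14):
  [Fact p [N0 [N0 a] [N0 [N0 a] [N0 [N0 a] [N0 [N0 d] [N0 a]]]]]]
  [Fact p [N0 [N0 a] [N0 [N0 a] [N0 [N0 [N0 a] [N0 d]] [N0 a]]]]]
  [Fact p [N0 [N0 a] [N0 [N0 [N0 a] [N0 a]] [N0 [N0 d] [N0 a]]]]]
  [Fact p [N0 [N0 a] [N0 [N0 [N0 a] [N0 [N0 a] [N0 d]]] [N0 a]]]]
  [Fact p [N0 [N0 a] [N0 [N0 [N0 [N0 a] [N0 a]] [N0 d]] [N0 a]]]]
  [Fact p [N0 [N0 [N0 a] [N0 a]] [N0 [N0 a] [N0 [N0 d] [N0 a]]]]]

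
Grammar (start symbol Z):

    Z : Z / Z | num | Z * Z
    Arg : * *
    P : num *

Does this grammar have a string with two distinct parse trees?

Witness: num * num * num

Derivation 1: Z ⇒ Z * Z ⇒ num * Z ⇒ num * Z * Z ⇒ num * num * Z ⇒ num * num * num
Derivation 2: Z ⇒ Z * Z ⇒ Z * Z * Z ⇒ num * Z * Z ⇒ num * num * Z ⇒ num * num * num

Two distinct leftmost derivations for the same string.

Ambiguous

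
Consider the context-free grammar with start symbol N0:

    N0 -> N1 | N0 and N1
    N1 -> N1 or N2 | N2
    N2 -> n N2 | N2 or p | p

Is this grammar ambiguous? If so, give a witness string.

Witness: p or p

Derivation 1: N0 ⇒ N1 ⇒ N1 or N2 ⇒ N2 or N2 ⇒ p or N2 ⇒ p or p
Derivation 2: N0 ⇒ N1 ⇒ N2 ⇒ N2 or p ⇒ p or p

Two distinct leftmost derivations for the same string.

Ambiguous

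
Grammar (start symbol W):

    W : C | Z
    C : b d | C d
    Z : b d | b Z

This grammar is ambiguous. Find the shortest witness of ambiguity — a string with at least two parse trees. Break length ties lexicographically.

length 2: b d has 2 parse trees

Two derivations of b d:
  W ⇒ C ⇒ b d
  W ⇒ Z ⇒ b d

b d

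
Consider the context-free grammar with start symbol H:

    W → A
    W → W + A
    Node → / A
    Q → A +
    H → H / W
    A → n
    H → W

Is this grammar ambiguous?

(Q, Node are unreachable from H, so their rules don't affect L(H).) The grammar is stratified — H handles '/' (left-recursive), W handles '+', A atoms. Each operator has a fixed associativity and precedence level, so every string has one parse.

Unambiguous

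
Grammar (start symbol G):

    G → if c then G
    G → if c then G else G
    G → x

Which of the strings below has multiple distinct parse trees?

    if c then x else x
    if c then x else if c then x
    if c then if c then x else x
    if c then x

if c then if c then x else x

if c then x else x: 1 tree
if c then x else if c then x: 1 tree
if c then if c then x else x: 2 trees
if c then x: 1 tree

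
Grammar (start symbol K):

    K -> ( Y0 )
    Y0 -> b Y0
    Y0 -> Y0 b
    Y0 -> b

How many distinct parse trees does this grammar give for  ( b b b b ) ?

Parse trees for ( b b b b ):
  [K ( [Y0 b [Y0 b [Y0 b [Y0 b]]]] )]
  [K ( [Y0 b [Y0 b [Y0 [Y0 b] b]]] )]
  [K ( [Y0 b [Y0 [Y0 b [Y0 b]] b]] )]
  [K ( [Y0 b [Y0 [Y0 [Y0 b] b] b]] )]
  [K ( [Y0 [Y0 b [Y0 b [Y0 b]]] b] )]
  [K ( [Y0 [Y0 b [Y0 [Y0 b] b]] b] )]
  [K ( [Y0 [Y0 [Y0 b [Y0 b]] b] b] )]
  [K ( [Y0 [Y0 [Y0 [Y0 b] b] b] b] )]

8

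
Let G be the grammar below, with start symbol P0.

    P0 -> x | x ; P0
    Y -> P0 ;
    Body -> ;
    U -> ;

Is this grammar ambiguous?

Unambiguous

(Y, Body, U are unreachable from P0, so their rules don't affect L(P0).) The reachable grammar is A → atom sep A | atom. Each atom is followed by either the separator (recurse) or end-of-string (stop) — no choice point.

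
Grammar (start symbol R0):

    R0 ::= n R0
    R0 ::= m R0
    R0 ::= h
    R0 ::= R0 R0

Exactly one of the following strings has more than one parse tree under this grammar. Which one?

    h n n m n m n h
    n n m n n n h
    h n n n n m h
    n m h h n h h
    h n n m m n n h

h n n m n m n h: 1 tree
n n m n n n h: 1 tree
h n n n n m h: 1 tree
n m h h n h h: 37 trees
h n n m m n n h: 1 tree

n m h h n h h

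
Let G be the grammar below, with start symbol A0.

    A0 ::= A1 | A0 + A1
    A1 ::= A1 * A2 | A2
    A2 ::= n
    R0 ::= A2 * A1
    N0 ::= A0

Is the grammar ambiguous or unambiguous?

Only A0, A1, A2 are reachable from A0; ignoring the rest: A0 → A0 + A1 | A1  ;  A1 → A1 * A2 | A2  — a left-associative chain with A2 at the bottom. Each string factors uniquely by precedence.

Unambiguous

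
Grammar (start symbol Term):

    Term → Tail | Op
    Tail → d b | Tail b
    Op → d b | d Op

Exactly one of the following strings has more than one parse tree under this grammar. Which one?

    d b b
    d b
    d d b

d b b: 1 tree
d b: 2 trees
d d b: 1 tree

d b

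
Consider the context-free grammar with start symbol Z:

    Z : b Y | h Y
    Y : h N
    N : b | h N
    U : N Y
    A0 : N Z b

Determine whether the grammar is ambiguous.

Unambiguous

(U, A0 are unreachable from Z, so their rules don't affect L(Z).) Restricted to the reachable nonterminals, every rule has the form A → t or A → t B, and no two rules for the same A share a first terminal. The grammar encodes a DFA — one run per string.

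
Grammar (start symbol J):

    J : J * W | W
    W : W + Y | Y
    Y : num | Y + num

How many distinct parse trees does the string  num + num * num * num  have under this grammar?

Parse trees for num + num * num * num:
  [J [J [J [W [W [Y num]] + [Y num]]] * [W [Y num]]] * [W [Y num]]]
  [J [J [J [W [Y [Y num] + num]]] * [W [Y num]]] * [W [Y num]]]

2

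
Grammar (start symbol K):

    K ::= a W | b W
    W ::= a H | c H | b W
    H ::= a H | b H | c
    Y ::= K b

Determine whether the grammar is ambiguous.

(Y is unreachable from K, so its rules don't affect L(K).) The reachable rules are right-linear with at most one rule per (nonterminal, next-terminal) pair. Each input token forces the next rule, so parsing is deterministic.

Unambiguous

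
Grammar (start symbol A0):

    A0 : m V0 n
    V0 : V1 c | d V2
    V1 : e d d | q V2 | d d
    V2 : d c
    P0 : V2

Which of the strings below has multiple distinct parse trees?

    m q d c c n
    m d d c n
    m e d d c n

m d d c n

m q d c c n: 1 tree
m d d c n: 2 trees
m e d d c n: 1 tree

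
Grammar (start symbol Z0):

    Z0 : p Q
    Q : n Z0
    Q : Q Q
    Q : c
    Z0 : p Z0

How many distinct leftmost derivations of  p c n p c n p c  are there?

Parse trees for p c n p c n p c:
  [Z0 p [Q [Q c] [Q n [Z0 p [Q [Q c] [Q n [Z0 p [Q c]]]]]]]]
  [Z0 p [Q [Q c] [Q [Q n [Z0 p [Q c]]] [Q n [Z0 p [Q c]]]]]]
  [Z0 p [Q [Q [Q c] [Q n [Z0 p [Q c]]]] [Q n [Z0 p [Q c]]]]]

3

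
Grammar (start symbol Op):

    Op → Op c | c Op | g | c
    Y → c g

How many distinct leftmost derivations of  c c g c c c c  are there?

Parse trees for c c g c c c c (showing first 6 of 15):
  [Op [Op [Op [Op [Op c [Op c [Op g]]] c] c] c] c]
  [Op [Op [Op [Op c [Op [Op c [Op g]] c]] c] c] c]
  [Op [Op [Op [Op c [Op c [Op [Op g] c]]] c] c] c]
  [Op [Op [Op c [Op [Op [Op c [Op g]] c] c]] c] c]
  [Op [Op [Op c [Op [Op c [Op [Op g] c]] c]] c] c]
  [Op [Op [Op c [Op c [Op [Op [Op g] c] c]]] c] c]

15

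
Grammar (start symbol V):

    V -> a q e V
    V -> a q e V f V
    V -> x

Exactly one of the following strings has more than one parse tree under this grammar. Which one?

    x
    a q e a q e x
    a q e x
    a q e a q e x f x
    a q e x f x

x: 1 tree
a q e a q e x: 1 tree
a q e x: 1 tree
a q e a q e x f x: 2 trees
a q e x f x: 1 tree

a q e a q e x f x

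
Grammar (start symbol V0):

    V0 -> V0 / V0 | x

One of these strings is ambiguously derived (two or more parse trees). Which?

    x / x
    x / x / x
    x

x / x / x

x / x: 1 tree
x / x / x: 2 trees
x: 1 tree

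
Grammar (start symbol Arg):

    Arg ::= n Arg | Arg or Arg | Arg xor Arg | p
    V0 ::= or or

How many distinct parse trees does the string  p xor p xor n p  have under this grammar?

2

Parse trees for p xor p xor n p:
  [Arg [Arg p] xor [Arg [Arg p] xor [Arg n [Arg p]]]]
  [Arg [Arg [Arg p] xor [Arg p]] xor [Arg n [Arg p]]]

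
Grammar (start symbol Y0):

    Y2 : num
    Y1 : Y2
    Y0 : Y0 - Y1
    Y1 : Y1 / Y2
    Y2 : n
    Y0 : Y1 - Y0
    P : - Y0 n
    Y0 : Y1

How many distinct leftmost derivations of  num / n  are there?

1

Parse trees for num / n:
  [Y0 [Y1 [Y1 [Y2 num]] / [Y2 n]]]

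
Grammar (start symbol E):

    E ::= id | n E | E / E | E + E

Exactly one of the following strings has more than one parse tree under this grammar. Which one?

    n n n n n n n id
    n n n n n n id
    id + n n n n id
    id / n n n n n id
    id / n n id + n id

n n n n n n n id: 1 tree
n n n n n n id: 1 tree
id + n n n n id: 1 tree
id / n n n n n id: 1 tree
id / n n id + n id: 4 trees

id / n n id + n id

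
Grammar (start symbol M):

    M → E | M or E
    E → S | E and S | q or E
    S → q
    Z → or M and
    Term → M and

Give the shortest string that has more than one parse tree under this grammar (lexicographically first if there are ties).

length 1: no string has ≥2 trees
length 3: q or q has 2 parse trees

Two derivations of q or q:
  M ⇒ E ⇒ q or E ⇒ q or S ⇒ q or q
  M ⇒ M or E ⇒ E or E ⇒ S or E ⇒ q or E ⇒ q or S ⇒ q or q

q or q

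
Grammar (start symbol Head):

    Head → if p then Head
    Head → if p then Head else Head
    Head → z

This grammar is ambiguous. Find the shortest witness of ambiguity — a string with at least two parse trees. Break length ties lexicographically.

length 1: no string has ≥2 trees
length 4: no string has ≥2 trees
length 6: no string has ≥2 trees
length 7: no string has ≥2 trees
length 9: if p then if p then z else z has 2 parse trees

Two derivations of if p then if p then z else z:
  Head ⇒ if p then Head ⇒ if p then if p then Head else Head ⇒ if p then if p then z else Head ⇒ if p then if p then z else z
  Head ⇒ if p then Head else Head ⇒ if p then if p then Head else Head ⇒ if p then if p then z else Head ⇒ if p then if p then z else z

if p then if p then z else z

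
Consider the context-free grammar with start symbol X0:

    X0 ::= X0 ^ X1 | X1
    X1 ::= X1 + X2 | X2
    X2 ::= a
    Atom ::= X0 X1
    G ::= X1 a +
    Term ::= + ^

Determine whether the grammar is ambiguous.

Unambiguous

Only X0, X1, X2 are reachable from X0; ignoring the rest: The grammar is stratified — X0 handles '^' (left-recursive), X1 handles '+', X2 atoms. Each operator has a fixed associativity and precedence level, so every string has one parse.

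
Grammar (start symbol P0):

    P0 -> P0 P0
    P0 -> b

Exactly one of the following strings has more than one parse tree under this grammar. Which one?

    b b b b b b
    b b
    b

b b b b b b: 42 trees
b b: 1 tree
b: 1 tree

b b b b b b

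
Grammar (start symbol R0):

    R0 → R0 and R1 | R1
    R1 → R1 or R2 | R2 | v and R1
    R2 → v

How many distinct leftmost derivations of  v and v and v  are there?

4

Parse trees for v and v and v:
  [R0 [R0 [R1 [R2 v]]] and [R1 v and [R1 [R2 v]]]]
  [R0 [R0 [R0 [R1 [R2 v]]] and [R1 [R2 v]]] and [R1 [R2 v]]]
  [R0 [R0 [R1 v and [R1 [R2 v]]]] and [R1 [R2 v]]]
  [R0 [R1 v and [R1 v and [R1 [R2 v]]]]]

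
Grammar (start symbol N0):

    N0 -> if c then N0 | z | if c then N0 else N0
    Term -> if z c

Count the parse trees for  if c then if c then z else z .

Parse trees for if c then if c then z else z:
  [N0 if c then [N0 if c then [N0 z] else [N0 z]]]
  [N0 if c then [N0 if c then [N0 z]] else [N0 z]]

2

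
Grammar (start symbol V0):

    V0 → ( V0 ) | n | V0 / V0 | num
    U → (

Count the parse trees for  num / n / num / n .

Parse trees for num / n / num / n:
  [V0 [V0 num] / [V0 [V0 n] / [V0 [V0 num] / [V0 n]]]]
  [V0 [V0 num] / [V0 [V0 [V0 n] / [V0 num]] / [V0 n]]]
  [V0 [V0 [V0 num] / [V0 n]] / [V0 [V0 num] / [V0 n]]]
  [V0 [V0 [V0 num] / [V0 [V0 n] / [V0 num]]] / [V0 n]]
  [V0 [V0 [V0 [V0 num] / [V0 n]] / [V0 num]] / [V0 n]]

5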